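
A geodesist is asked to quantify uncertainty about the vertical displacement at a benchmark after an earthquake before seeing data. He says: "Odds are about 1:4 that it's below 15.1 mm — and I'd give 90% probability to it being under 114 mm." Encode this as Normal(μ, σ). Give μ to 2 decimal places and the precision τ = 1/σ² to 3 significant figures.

μ = 54.30, τ = 0.000461

The p-quantile of Normal(μ,σ) is μ + z_p·σ, with z_{0.2} = -0.8416 and z_{0.9} = 1.282.
Eliminate σ: μ = (z₂·x₁ − z₁·x₂)/(z₂ − z₁) = (1.282·15.1 − (-0.8416)·114)/2.123 = 54.30.
Then σ = (x₂ − x₁)/(z₂ − z₁) = (114 − 15.1)/2.123 = 46.58.
Precision τ = 1/σ² = 1/46.58² = 0.000461.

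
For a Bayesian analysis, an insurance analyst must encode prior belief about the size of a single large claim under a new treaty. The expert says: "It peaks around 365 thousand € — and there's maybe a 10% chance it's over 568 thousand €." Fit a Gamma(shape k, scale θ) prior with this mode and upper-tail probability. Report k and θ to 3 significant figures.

Gamma(k,θ) with k>1 has mode (k−1)θ, so θ = 365/(k−1).
Need P(X < 568) = 0.9 with θ tied to k this way. Start at k = 2, θ = 365: P(X<568) ≈ 0.461.
Too low — raise k to concentrate. Iterating converges to k ≈ 10.6.
Then θ = 365/(10.6−1) ≈ 38.2.

k ≈ 10.6, θ ≈ 38.2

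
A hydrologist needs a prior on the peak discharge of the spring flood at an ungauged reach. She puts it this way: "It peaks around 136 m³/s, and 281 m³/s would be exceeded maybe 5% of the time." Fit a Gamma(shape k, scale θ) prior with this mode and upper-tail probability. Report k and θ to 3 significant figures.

k ≈ 6.25, θ ≈ 25.9

Gamma(k,θ) with k>1 has mode (k−1)θ, so θ = 136/(k−1).
Need P(X < 281) = 0.95 with θ tied to k this way. Start at k = 2, θ = 136: P(X<281) ≈ 0.612.
Too low — raise k to concentrate. Iterating converges to k ≈ 6.25.
Then θ = 136/(6.25−1) ≈ 25.9.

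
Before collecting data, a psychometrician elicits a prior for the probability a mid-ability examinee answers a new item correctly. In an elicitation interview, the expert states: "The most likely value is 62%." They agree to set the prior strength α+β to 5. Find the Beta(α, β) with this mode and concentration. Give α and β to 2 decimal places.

α = 2.86, β = 2.14

For α,β > 1 the Beta mode is (α−1)/(α+β−2). With α+β = 5, the mode is (α−1)/3.
Set (α−1)/3 = 0.62 → α = 1 + 0.62·3 = 2.86.
β = 5 − α = 2.14.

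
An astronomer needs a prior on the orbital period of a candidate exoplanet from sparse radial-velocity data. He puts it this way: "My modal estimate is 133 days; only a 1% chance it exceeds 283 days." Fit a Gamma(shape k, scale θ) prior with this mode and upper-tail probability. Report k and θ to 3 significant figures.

Gamma(k,θ) with k>1 has mode (k−1)θ, so θ = 133/(k−1).
Need P(X < 283) = 0.99 with θ tied to k this way. Start at k = 2, θ = 133: P(X<283) ≈ 0.627.
Too low — raise k to concentrate. Iterating converges to k ≈ 9.51.
Then θ = 133/(9.51−1) ≈ 15.6.

k ≈ 9.51, θ ≈ 15.6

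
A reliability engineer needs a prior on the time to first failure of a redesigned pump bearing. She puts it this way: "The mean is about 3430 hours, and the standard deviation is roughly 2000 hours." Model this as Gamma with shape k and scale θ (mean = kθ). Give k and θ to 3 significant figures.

k ≈ 2.94, θ ≈ 1170

For Gamma(k, scale θ): mean = kθ, variance = kθ², so CV = 1/√k.
CV = SD/mean = 2000/3430 = 0.5831, hence k = 1/CV² = 2.94.
Then θ = mean/k = 3430/2.94 = 1170.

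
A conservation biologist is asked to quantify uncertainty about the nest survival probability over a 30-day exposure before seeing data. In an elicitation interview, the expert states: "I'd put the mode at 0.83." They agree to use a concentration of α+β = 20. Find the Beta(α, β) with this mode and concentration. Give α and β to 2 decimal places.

For α,β > 1 the Beta mode is (α−1)/(α+β−2). With α+β = 20, the mode is (α−1)/18.
Set (α−1)/18 = 0.83 → α = 1 + 0.83·18 = 15.94.
β = 20 − α = 4.06.

α = 15.94, β = 4.06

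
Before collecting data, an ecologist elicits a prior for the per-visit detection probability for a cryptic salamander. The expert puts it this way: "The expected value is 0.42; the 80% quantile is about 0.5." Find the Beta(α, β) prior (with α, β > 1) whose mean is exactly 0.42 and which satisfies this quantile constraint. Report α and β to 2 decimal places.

With mean 0.42 fixed, write α = 0.42s, β = 0.58s where s = α+β.
Need P(θ < 0.5) = 0.8 under Beta(0.42s, 0.58s). Normal approximation: (q−m)/√(m(1−m)/s) ≈ z_{0.8} = 0.842, so s ≈ 0.42·0.58·(0.842)²/(0.5−0.42)² = 27.0.
At s = 27.0: P(θ<0.5) ≈ 0.801. Adjusting to match 0.8 gives s ≈ 26.69.
So α = 0.42·26.69 ≈ 11.21, β = 0.58·26.69 ≈ 15.48.

α ≈ 11.21, β ≈ 15.48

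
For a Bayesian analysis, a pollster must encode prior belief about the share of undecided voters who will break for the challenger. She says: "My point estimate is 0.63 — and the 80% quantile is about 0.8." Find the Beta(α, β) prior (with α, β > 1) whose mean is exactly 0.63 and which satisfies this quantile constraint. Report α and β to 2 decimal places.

With mean 0.63 fixed, write α = 0.63s, β = 0.37s where s = α+β.
Need P(θ < 0.8) = 0.8 under Beta(0.63s, 0.37s). Normal approximation: (q−m)/√(m(1−m)/s) ≈ z_{0.8} = 0.842, so s ≈ 0.63·0.37·(0.842)²/(0.8−0.63)² = 5.7.
At s = 5.7: P(θ<0.8) ≈ 0.795. Adjusting to match 0.8 gives s ≈ 5.92.
So α = 0.63·5.92 ≈ 3.73, β = 0.37·5.92 ≈ 2.19.

α ≈ 3.73, β ≈ 2.19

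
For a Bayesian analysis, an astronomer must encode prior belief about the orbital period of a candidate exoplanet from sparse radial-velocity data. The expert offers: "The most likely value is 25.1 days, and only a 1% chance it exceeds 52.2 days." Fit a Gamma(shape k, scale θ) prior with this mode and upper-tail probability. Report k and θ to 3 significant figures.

k ≈ 10.1, θ ≈ 2.76

Gamma(k,θ) with k>1 has mode (k−1)θ, so θ = 25.1/(k−1).
Need P(X < 52.2) = 0.99 with θ tied to k this way. Start at k = 2, θ = 25.1: P(X<52.2) ≈ 0.615.
Too low — raise k to concentrate. Iterating converges to k ≈ 10.1.
Then θ = 25.1/(10.1−1) ≈ 2.76.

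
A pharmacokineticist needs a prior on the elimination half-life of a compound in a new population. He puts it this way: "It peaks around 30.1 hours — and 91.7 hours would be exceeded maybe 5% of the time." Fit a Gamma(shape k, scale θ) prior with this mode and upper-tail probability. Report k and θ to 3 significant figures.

k ≈ 3.13, θ ≈ 14.1

Gamma(k,θ) with k>1 has mode (k−1)θ, so θ = 30.1/(k−1).
Need P(X < 91.7) = 0.95 with θ tied to k this way. Start at k = 2, θ = 30.1: P(X<91.7) ≈ 0.808.
Too low — raise k to concentrate. Iterating converges to k ≈ 3.13.
Then θ = 30.1/(3.13−1) ≈ 14.1.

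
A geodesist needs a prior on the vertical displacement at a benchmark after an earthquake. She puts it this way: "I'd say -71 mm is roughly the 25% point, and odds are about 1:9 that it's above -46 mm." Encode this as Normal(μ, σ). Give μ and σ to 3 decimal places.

μ = -62.379, σ = 12.781

The p-quantile of Normal(μ,σ) is μ + z_p·σ, with z_{0.25} = -0.6745 and z_{0.9} = 1.282.
Eliminate σ: μ = (z₂·x₁ − z₁·x₂)/(z₂ − z₁) = (1.282·-71 − (-0.6745)·-46)/1.956 = -62.379.
Then σ = (x₂ − x₁)/(z₂ − z₁) = (-46 − -71)/1.956 = 12.781.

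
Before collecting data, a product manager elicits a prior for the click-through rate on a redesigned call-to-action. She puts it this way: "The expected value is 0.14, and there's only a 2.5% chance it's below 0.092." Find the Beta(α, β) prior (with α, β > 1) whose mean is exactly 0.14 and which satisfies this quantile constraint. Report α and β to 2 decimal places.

With mean 0.14 fixed, write α = 0.14s, β = 0.86s where s = α+β.
Need P(θ < 0.092) = 0.025 under Beta(0.14s, 0.86s). Normal approximation: (q−m)/√(m(1−m)/s) ≈ z_{0.025} = -1.96, so s ≈ 0.14·0.86·(-1.96)²/(0.092−0.14)² = 200.7.
At s = 200.7: P(θ<0.092) ≈ 0.016. Adjusting to match 0.025 gives s ≈ 168.61.
So α = 0.14·168.61 ≈ 23.61, β = 0.86·168.61 ≈ 145.01.

α ≈ 23.61, β ≈ 145.01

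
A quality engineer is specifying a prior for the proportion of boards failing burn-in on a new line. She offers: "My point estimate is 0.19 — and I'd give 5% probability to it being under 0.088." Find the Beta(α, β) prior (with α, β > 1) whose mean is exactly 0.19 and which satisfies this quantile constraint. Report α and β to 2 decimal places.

With mean 0.19 fixed, write α = 0.19s, β = 0.81s where s = α+β.
Need P(θ < 0.088) = 0.05 under Beta(0.19s, 0.81s). Normal approximation: (q−m)/√(m(1−m)/s) ≈ z_{0.05} = -1.64, so s ≈ 0.19·0.81·(-1.64)²/(0.088−0.19)² = 40.0.
At s = 40.0: P(θ<0.088) ≈ 0.028. Adjusting to match 0.05 gives s ≈ 30.78.
So α = 0.19·30.78 ≈ 5.85, β = 0.81·30.78 ≈ 24.94.

α ≈ 5.85, β ≈ 24.94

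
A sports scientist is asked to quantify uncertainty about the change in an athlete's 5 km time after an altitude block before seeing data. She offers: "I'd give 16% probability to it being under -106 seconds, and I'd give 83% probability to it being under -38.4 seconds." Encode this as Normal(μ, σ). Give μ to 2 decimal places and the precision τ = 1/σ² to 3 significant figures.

μ = -71.50, τ = 0.000831

For Normal(μ,σ), the p-quantile is μ + z_p·σ. Here z_{0.16} = -0.9945, z_{0.83} = 0.9542.
So -106 = μ − 0.9945σ and -38.4 = μ + 0.9542σ.
Subtracting: σ = (-38.4 − -106)/(0.9542 − (-0.9945)) = 34.69.
Then μ = -106 − (-0.9945)·34.69 = -71.50.
Precision τ = 1/σ² = 1/34.69² = 0.000831.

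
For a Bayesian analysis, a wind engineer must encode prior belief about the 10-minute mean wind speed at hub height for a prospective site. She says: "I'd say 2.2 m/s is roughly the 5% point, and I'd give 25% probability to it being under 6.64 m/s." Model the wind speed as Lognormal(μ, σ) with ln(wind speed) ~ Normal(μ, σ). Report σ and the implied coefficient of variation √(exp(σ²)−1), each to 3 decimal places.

If T ~ Lognormal(μ,σ) then ln T ~ Normal(μ,σ), so the p-quantile of ln T is μ + z_p·σ.
ln(2.2) = 0.7885 and ln(6.64) = 1.893; z_{0.05} = -1.645, z_{0.25} = -0.6745.
σ = (1.893 − 0.7885)/(-0.6745 − (-1.645)) = 1.138.
μ = 0.7885 − (-1.645)·1.138 = 2.661.
CV = √(exp(σ²)−1) = √(exp(1.2959)−1) = 1.629.

σ ≈ 1.138, CV ≈ 1.629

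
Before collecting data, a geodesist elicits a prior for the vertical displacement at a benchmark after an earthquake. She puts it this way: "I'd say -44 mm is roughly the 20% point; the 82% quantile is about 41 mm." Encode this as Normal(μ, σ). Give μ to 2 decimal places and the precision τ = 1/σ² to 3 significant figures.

The p-quantile of Normal(μ,σ) is μ + z_p·σ, with z_{0.2} = -0.8416 and z_{0.82} = 0.9154.
Eliminate σ: μ = (z₂·x₁ − z₁·x₂)/(z₂ − z₁) = (0.9154·-44 − (-0.8416)·41)/1.757 = -3.28.
Then σ = (x₂ − x₁)/(z₂ − z₁) = (41 − -44)/1.757 = 48.38.
Precision τ = 1/σ² = 1/48.38² = 0.000427.

μ = -3.28, τ = 0.000427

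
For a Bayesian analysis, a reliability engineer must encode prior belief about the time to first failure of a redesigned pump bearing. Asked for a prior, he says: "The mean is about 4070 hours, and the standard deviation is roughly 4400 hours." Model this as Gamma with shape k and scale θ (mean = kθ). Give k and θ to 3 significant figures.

k ≈ 0.856, θ ≈ 4760

For Gamma(k, scale θ): mean = kθ, variance = kθ², so CV = 1/√k.
CV = SD/mean = 4400/4070 = 1.081, hence k = 1/CV² = 0.856.
Then θ = mean/k = 4070/0.856 = 4760.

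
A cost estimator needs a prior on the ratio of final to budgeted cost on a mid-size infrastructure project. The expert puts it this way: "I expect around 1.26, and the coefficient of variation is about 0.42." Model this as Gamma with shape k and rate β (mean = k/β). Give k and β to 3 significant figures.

k ≈ 5.67, β ≈ 4.5

For Gamma(k, rate β): mean = k/β, variance = k/β², so CV = 1/√k.
CV = 0.42, hence k = 1/CV² = 5.67.
Then β = k/mean = 5.67/1.26 = 4.5.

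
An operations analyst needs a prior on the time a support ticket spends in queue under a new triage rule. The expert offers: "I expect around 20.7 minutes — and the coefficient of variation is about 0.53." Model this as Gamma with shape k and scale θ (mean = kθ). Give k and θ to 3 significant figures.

k ≈ 3.56, θ ≈ 5.81

For Gamma(k, scale θ): mean = kθ, variance = kθ², so CV = 1/√k.
CV = 0.53, hence k = 1/CV² = 3.56.
Then θ = mean/k = 20.7/3.56 = 5.81.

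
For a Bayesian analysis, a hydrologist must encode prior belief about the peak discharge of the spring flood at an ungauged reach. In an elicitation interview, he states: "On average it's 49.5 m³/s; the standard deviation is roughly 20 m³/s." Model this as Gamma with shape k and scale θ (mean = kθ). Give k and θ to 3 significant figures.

For Gamma(k, scale θ): mean = kθ, variance = kθ², so CV = 1/√k.
CV = SD/mean = 20/49.5 = 0.404, hence k = 1/CV² = 6.13.
Then θ = mean/k = 49.5/6.13 = 8.08.

k ≈ 6.13, θ ≈ 8.08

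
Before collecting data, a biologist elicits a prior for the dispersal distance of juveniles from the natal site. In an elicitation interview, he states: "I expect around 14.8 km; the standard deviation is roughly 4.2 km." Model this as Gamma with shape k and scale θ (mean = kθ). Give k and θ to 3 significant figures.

k ≈ 12.4, θ ≈ 1.19

For Gamma(k, scale θ): mean = kθ, variance = kθ², so CV = 1/√k.
CV = SD/mean = 4.2/14.8 = 0.2838, hence k = 1/CV² = 12.4.
Then θ = mean/k = 14.8/12.4 = 1.19.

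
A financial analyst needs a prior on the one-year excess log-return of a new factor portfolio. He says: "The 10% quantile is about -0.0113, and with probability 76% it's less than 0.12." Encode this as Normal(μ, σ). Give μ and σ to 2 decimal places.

μ = 0.07, σ = 0.07

For Normal(μ,σ), the p-quantile is μ + z_p·σ. Here z_{0.1} = -1.282, z_{0.76} = 0.7063.
So -0.0113 = μ − 1.282σ and 0.12 = μ + 0.7063σ.
Subtracting: σ = (0.12 − -0.0113)/(0.7063 − (-1.282)) = 0.07.
Then μ = -0.0113 − (-1.282)·0.07 = 0.07.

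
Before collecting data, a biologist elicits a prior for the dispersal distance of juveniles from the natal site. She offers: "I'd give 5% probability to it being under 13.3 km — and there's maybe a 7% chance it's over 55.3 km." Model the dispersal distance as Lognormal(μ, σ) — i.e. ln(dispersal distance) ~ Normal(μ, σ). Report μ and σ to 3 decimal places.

If T ~ Lognormal(μ,σ) then ln T ~ Normal(μ,σ), so the p-quantile of ln T is μ + z_p·σ.
ln(13.3) = 2.588 and ln(55.3) = 4.013; z_{0.05} = -1.645, z_{0.93} = 1.476.
σ = (4.013 − 2.588)/(1.476 − (-1.645)) = 0.457.
μ = 2.588 − (-1.645)·0.457 = 3.339.

μ ≈ 3.339, σ ≈ 0.457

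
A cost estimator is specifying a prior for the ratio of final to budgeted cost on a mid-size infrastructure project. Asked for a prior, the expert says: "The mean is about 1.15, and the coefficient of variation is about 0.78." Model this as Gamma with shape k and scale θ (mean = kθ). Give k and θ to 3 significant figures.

For Gamma(k, scale θ): mean = kθ, variance = kθ², so CV = 1/√k.
CV = 0.78, hence k = 1/CV² = 1.64.
Then θ = mean/k = 1.15/1.64 = 0.7.

k ≈ 1.64, θ ≈ 0.7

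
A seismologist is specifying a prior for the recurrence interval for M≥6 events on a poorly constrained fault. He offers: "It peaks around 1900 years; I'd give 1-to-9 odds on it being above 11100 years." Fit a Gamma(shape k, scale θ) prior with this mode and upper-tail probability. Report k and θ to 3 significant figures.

k ≈ 1.55, θ ≈ 3470

Gamma(k,θ) with k>1 has mode (k−1)θ, so θ = 1900/(k−1).
Need P(X < 11100) = 0.9 with θ tied to k this way. Start at k = 2, θ = 1900: P(X<11100) ≈ 0.980.
Too high — lower k to spread out. Iterating converges to k ≈ 1.55.
Then θ = 1900/(1.55−1) ≈ 3470.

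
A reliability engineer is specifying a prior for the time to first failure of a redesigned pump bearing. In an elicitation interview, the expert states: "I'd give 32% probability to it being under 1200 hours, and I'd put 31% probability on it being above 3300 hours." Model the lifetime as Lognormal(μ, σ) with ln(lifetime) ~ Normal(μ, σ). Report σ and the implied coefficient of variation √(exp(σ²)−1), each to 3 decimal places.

If T ~ Lognormal(μ,σ) then ln T ~ Normal(μ,σ), so the p-quantile of ln T is μ + z_p·σ.
ln(1200) = 7.09 and ln(3300) = 8.102; z_{0.32} = -0.4677, z_{0.69} = 0.4959.
σ = (8.102 − 7.09)/(0.4959 − (-0.4677)) = 1.050.
μ = 7.09 − (-0.4677)·1.050 = 7.581.
CV = √(exp(σ²)−1) = √(exp(1.1022)−1) = 1.418.

σ ≈ 1.050, CV ≈ 1.418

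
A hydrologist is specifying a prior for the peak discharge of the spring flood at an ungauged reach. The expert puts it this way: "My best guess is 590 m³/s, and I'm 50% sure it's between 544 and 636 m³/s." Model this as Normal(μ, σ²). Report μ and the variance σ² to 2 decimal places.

μ = 590.00, σ² = 4651.20

A symmetric 50% interval runs μ ± z·σ with z = 0.6745.
Half-width = 46, so σ = 46/0.6745 = 68.200 and σ² = 4651.20.
μ is the stated best guess, 590.00.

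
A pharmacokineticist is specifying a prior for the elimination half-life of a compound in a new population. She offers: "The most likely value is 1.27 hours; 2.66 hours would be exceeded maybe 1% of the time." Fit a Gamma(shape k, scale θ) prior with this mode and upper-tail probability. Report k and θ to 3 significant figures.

Gamma(k,θ) with k>1 has mode (k−1)θ, so θ = 1.27/(k−1).
Need P(X < 2.66) = 0.99 with θ tied to k this way. Start at k = 2, θ = 1.27: P(X<2.66) ≈ 0.619.
Too low — raise k to concentrate. Iterating converges to k ≈ 9.91.
Then θ = 1.27/(9.91−1) ≈ 0.143.

k ≈ 9.91, θ ≈ 0.143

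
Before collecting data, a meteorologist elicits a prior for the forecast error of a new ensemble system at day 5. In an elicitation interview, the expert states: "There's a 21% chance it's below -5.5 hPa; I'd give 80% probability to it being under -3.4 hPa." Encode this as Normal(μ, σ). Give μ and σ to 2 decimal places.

The p-quantile of Normal(μ,σ) is μ + z_p·σ, with z_{0.21} = -0.8064 and z_{0.8} = 0.8416.
Eliminate σ: μ = (z₂·x₁ − z₁·x₂)/(z₂ − z₁) = (0.8416·-5.5 − (-0.8064)·-3.4)/1.648 = -4.47.
Then σ = (x₂ − x₁)/(z₂ − z₁) = (-3.4 − -5.5)/1.648 = 1.27.

μ = -4.47, σ = 1.27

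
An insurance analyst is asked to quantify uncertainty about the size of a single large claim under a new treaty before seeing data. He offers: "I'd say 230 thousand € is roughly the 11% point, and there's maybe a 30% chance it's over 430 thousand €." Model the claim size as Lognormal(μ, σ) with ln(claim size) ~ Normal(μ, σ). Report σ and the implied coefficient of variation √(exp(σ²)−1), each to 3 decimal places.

σ ≈ 0.357, CV ≈ 0.369

If T ~ Lognormal(μ,σ) then ln T ~ Normal(μ,σ), so the p-quantile of ln T is μ + z_p·σ.
ln(230) = 5.438 and ln(430) = 6.064; z_{0.11} = -1.227, z_{0.7} = 0.5244.
σ = (6.064 − 5.438)/(0.5244 − (-1.227)) = 0.357.
μ = 5.438 − (-1.227)·0.357 = 5.876.
CV = √(exp(σ²)−1) = √(exp(0.1277)−1) = 0.369.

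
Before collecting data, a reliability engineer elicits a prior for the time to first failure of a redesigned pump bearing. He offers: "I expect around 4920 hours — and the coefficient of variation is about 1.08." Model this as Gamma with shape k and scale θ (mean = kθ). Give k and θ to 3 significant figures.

For Gamma(k, scale θ): mean = kθ, variance = kθ², so CV = 1/√k.
CV = 1.08, hence k = 1/CV² = 0.857.
Then θ = mean/k = 4920/0.857 = 5740.

k ≈ 0.857, θ ≈ 5740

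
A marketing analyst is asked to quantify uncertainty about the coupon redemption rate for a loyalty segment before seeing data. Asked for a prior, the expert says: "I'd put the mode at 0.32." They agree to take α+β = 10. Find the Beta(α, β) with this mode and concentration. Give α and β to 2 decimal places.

α = 3.56, β = 6.44

For α,β > 1 the Beta mode is (α−1)/(α+β−2). With α+β = 10, the mode is (α−1)/8.
Set (α−1)/8 = 0.32 → α = 1 + 0.32·8 = 3.56.
β = 10 − α = 6.44.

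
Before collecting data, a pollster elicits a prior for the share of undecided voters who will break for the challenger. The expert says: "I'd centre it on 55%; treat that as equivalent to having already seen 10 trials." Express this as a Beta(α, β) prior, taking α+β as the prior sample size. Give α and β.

Under the effective-sample-size interpretation, Beta(α, β) has prior mean α/(α+β) and prior sample size α+β.
So α+β = 10 and α/(α+β) = 0.55, giving α = 0.55·10 = 5.5 and β = 10 − 5.5 = 4.5.

α = 5.5, β = 4.5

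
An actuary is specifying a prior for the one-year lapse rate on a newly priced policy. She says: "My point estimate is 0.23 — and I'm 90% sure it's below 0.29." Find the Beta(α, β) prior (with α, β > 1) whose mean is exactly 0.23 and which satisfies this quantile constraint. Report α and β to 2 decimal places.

α ≈ 19.29, β ≈ 64.59

With mean 0.23 fixed, write α = 0.23s, β = 0.77s where s = α+β.
Need P(θ < 0.29) = 0.9 under Beta(0.23s, 0.77s). Normal approximation: (q−m)/√(m(1−m)/s) ≈ z_{0.9} = 1.28, so s ≈ 0.23·0.77·(1.28)²/(0.29−0.23)² = 80.8.
At s = 80.8: P(θ<0.29) ≈ 0.896. Adjusting to match 0.9 gives s ≈ 83.88.
So α = 0.23·83.88 ≈ 19.29, β = 0.77·83.88 ≈ 64.59.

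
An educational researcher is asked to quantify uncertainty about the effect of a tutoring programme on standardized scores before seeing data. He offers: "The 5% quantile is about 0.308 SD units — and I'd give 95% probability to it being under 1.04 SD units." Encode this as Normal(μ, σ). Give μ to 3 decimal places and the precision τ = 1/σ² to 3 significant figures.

μ = 0.674, τ = 20.2

The p-quantile of Normal(μ,σ) is μ + z_p·σ, with z_{0.05} = -1.645 and z_{0.95} = 1.645.
Eliminate σ: μ = (z₂·x₁ − z₁·x₂)/(z₂ − z₁) = (1.645·0.308 − (-1.645)·1.04)/3.29 = 0.674.
Then σ = (x₂ − x₁)/(z₂ − z₁) = (1.04 − 0.308)/3.29 = 0.223.
Precision τ = 1/σ² = 1/0.2225² = 20.2.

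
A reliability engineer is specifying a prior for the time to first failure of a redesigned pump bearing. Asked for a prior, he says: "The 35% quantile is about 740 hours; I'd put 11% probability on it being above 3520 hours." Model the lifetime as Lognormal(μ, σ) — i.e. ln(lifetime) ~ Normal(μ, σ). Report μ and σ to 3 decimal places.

If T ~ Lognormal(μ,σ) then ln T ~ Normal(μ,σ), so the p-quantile of ln T is μ + z_p·σ.
ln(740) = 6.607 and ln(3520) = 8.166; z_{0.35} = -0.3853, z_{0.89} = 1.227.
σ = (8.166 − 6.607)/(1.227 − (-0.3853)) = 0.968.
μ = 6.607 − (-0.3853)·0.968 = 6.979.

μ ≈ 6.979, σ ≈ 0.968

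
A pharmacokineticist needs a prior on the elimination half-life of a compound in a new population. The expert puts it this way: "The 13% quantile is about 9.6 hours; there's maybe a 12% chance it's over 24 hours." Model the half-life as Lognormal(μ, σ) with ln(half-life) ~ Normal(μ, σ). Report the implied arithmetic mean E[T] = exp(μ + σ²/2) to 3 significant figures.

E[T] ≈ 16.3 hours

If T ~ Lognormal(μ,σ) then ln T ~ Normal(μ,σ), so the p-quantile of ln T is μ + z_p·σ.
ln(9.6) = 2.262 and ln(24) = 3.178; z_{0.13} = -1.126, z_{0.88} = 1.175.
σ = (3.178 − 2.262)/(1.175 − (-1.126)) = 0.398.
μ = 2.262 − (-1.126)·0.398 = 2.710.
E[T] = exp(μ + σ²/2) = exp(2.710 + 0.0793) = 16.3 hours.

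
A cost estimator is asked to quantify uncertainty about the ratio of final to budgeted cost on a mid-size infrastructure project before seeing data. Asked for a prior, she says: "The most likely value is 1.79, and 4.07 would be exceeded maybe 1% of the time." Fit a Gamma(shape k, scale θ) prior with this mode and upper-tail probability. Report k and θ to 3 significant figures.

k ≈ 8.1, θ ≈ 0.252

Gamma(k,θ) with k>1 has mode (k−1)θ, so θ = 1.79/(k−1).
Need P(X < 4.07) = 0.99 with θ tied to k this way. Start at k = 2, θ = 1.79: P(X<4.07) ≈ 0.663.
Too low — raise k to concentrate. Iterating converges to k ≈ 8.1.
Then θ = 1.79/(8.1−1) ≈ 0.252.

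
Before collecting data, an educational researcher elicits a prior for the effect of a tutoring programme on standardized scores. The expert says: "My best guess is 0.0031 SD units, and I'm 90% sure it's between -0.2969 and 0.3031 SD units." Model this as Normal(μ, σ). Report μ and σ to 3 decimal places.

μ = 0.003, σ = 0.182

A symmetric 90% interval runs μ ± z·σ with z = 1.645.
Half-width = 0.3, so σ = 0.3/1.645 = 0.182.
μ is the stated best guess, 0.003.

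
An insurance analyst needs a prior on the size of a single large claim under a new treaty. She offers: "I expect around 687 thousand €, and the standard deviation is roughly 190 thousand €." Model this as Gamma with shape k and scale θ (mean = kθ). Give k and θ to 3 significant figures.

k ≈ 13.1, θ ≈ 52.5

For Gamma(k, scale θ): mean = kθ, variance = kθ², so CV = 1/√k.
CV = SD/mean = 190/687 = 0.2766, hence k = 1/CV² = 13.1.
Then θ = mean/k = 687/13.1 = 52.5.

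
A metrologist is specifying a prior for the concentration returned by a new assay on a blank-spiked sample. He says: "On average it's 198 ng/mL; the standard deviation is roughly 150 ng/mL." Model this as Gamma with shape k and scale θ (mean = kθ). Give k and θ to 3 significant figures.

k ≈ 1.74, θ ≈ 114

For Gamma(k, scale θ): mean = kθ, variance = kθ², so CV = 1/√k.
CV = SD/mean = 150/198 = 0.7576, hence k = 1/CV² = 1.74.
Then θ = mean/k = 198/1.74 = 114.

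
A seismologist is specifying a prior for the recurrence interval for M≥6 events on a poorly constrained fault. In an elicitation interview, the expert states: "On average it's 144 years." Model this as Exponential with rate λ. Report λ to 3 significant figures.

Exponential mean = 1/λ, so λ = 1/144.0 = 0.00694.

λ ≈ 0.00694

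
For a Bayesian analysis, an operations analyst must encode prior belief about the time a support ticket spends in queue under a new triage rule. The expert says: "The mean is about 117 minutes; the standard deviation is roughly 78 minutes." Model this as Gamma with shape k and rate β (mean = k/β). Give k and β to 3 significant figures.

k ≈ 2.25, β ≈ 0.0192

For Gamma(k, rate β): mean = k/β, variance = k/β², so CV = 1/√k.
CV = SD/mean = 78/117 = 0.6667, hence k = 1/CV² = 2.25.
Then β = k/mean = 2.25/117 = 0.0192.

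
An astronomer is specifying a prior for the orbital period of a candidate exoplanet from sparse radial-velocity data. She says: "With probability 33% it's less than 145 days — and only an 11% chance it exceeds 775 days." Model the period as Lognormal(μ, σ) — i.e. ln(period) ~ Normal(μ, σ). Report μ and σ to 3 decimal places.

μ ≈ 5.419, σ ≈ 1.006

If T ~ Lognormal(μ,σ) then ln T ~ Normal(μ,σ), so the p-quantile of ln T is μ + z_p·σ.
ln(145) = 4.977 and ln(775) = 6.653; z_{0.33} = -0.4399, z_{0.89} = 1.227.
σ = (6.653 − 4.977)/(1.227 − (-0.4399)) = 1.006.
μ = 4.977 − (-0.4399)·1.006 = 5.419.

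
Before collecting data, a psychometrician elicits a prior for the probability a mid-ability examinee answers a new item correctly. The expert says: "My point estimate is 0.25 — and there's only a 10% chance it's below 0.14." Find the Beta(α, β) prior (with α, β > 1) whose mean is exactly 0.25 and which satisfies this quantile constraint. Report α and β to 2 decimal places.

α ≈ 5.63, β ≈ 16.88

With mean 0.25 fixed, write α = 0.25s, β = 0.75s where s = α+β.
Need P(θ < 0.14) = 0.1 under Beta(0.25s, 0.75s). Normal approximation: (q−m)/√(m(1−m)/s) ≈ z_{0.1} = -1.28, so s ≈ 0.25·0.75·(-1.28)²/(0.14−0.25)² = 25.5.
At s = 25.5: P(θ<0.14) ≈ 0.085. Adjusting to match 0.1 gives s ≈ 22.51.
So α = 0.25·22.51 ≈ 5.63, β = 0.75·22.51 ≈ 16.88.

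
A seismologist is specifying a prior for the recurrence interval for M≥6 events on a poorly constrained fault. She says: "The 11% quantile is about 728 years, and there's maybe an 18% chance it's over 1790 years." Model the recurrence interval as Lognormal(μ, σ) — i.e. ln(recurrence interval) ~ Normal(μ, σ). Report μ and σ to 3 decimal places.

μ ≈ 7.105, σ ≈ 0.420

If T ~ Lognormal(μ,σ) then ln T ~ Normal(μ,σ), so the p-quantile of ln T is μ + z_p·σ.
ln(728) = 6.59 and ln(1790) = 7.49; z_{0.11} = -1.227, z_{0.82} = 0.9154.
σ = (7.49 − 6.59)/(0.9154 − (-1.227)) = 0.420.
μ = 6.59 − (-1.227)·0.420 = 7.105.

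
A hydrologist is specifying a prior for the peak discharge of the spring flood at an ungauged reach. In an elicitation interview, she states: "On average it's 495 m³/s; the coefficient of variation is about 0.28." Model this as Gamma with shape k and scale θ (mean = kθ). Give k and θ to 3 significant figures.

k ≈ 12.8, θ ≈ 38.8

For Gamma(k, scale θ): mean = kθ, variance = kθ², so CV = 1/√k.
CV = 0.28, hence k = 1/CV² = 12.8.
Then θ = mean/k = 495/12.8 = 38.8.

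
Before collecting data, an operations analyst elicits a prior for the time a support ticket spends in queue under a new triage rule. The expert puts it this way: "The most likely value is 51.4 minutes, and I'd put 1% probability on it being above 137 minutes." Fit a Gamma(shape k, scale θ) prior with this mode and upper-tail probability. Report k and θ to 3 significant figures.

Gamma(k,θ) with k>1 has mode (k−1)θ, so θ = 51.4/(k−1).
Need P(X < 137) = 0.99 with θ tied to k this way. Start at k = 2, θ = 51.4: P(X<137) ≈ 0.745.
Too low — raise k to concentrate. Iterating converges to k ≈ 5.81.
Then θ = 51.4/(5.81−1) ≈ 10.7.

k ≈ 5.81, θ ≈ 10.7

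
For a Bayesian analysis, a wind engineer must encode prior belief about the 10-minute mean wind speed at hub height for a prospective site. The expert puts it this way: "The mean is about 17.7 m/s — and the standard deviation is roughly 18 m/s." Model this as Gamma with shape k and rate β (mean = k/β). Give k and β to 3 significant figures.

For Gamma(k, rate β): mean = k/β, variance = k/β², so CV = 1/√k.
CV = SD/mean = 18/17.7 = 1.017, hence k = 1/CV² = 0.967.
Then β = k/mean = 0.967/17.7 = 0.0546.

k ≈ 0.967, β ≈ 0.0546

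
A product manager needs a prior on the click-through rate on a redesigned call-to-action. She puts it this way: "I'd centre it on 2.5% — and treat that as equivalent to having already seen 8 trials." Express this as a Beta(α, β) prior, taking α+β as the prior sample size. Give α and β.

Under the effective-sample-size interpretation, Beta(α, β) has prior mean α/(α+β) and prior sample size α+β.
So α+β = 8 and α/(α+β) = 0.025, giving α = 0.025·8 = 0.2 and β = 8 − 0.2 = 7.8.

α = 0.2, β = 7.8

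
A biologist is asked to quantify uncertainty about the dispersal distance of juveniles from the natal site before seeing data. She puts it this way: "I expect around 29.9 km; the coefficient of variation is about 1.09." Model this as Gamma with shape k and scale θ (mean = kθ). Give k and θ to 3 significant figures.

For Gamma(k, scale θ): mean = kθ, variance = kθ², so CV = 1/√k.
CV = 1.09, hence k = 1/CV² = 0.842.
Then θ = mean/k = 29.9/0.842 = 35.5.

k ≈ 0.842, θ ≈ 35.5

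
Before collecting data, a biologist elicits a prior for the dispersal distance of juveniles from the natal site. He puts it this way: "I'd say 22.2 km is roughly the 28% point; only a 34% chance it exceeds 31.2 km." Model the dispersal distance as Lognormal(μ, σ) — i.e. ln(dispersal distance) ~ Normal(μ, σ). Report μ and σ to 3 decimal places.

If T ~ Lognormal(μ,σ) then ln T ~ Normal(μ,σ), so the p-quantile of ln T is μ + z_p·σ.
ln(22.2) = 3.1 and ln(31.2) = 3.44; z_{0.28} = -0.5828, z_{0.66} = 0.4125.
σ = (3.44 − 3.1)/(0.4125 − (-0.5828)) = 0.342.
μ = 3.1 − (-0.5828)·0.342 = 3.299.

μ ≈ 3.299, σ ≈ 0.342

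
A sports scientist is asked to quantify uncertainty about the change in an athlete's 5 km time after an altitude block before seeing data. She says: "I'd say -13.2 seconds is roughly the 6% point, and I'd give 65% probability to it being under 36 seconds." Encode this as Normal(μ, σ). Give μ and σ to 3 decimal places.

μ = 26.228, σ = 25.360

The p-quantile of Normal(μ,σ) is μ + z_p·σ, with z_{0.06} = -1.555 and z_{0.65} = 0.3853.
Eliminate σ: μ = (z₂·x₁ − z₁·x₂)/(z₂ − z₁) = (0.3853·-13.2 − (-1.555)·36)/1.94 = 26.228.
Then σ = (x₂ − x₁)/(z₂ − z₁) = (36 − -13.2)/1.94 = 25.360.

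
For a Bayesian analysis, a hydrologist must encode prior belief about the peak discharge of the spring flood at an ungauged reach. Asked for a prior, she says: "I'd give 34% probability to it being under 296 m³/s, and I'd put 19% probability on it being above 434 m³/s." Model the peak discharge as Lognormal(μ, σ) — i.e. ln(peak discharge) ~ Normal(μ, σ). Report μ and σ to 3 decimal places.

If T ~ Lognormal(μ,σ) then ln T ~ Normal(μ,σ), so the p-quantile of ln T is μ + z_p·σ.
ln(296) = 5.69 and ln(434) = 6.073; z_{0.34} = -0.4125, z_{0.81} = 0.8779.
σ = (6.073 − 5.69)/(0.8779 − (-0.4125)) = 0.297.
μ = 5.69 − (-0.4125)·0.297 = 5.813.

μ ≈ 5.813, σ ≈ 0.297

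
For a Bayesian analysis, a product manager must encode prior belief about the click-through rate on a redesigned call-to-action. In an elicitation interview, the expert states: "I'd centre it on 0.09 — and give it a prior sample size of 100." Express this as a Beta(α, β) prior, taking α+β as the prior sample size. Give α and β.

Under the effective-sample-size interpretation, Beta(α, β) has prior mean α/(α+β) and prior sample size α+β.
So α+β = 100 and α/(α+β) = 0.09, giving α = 0.09·100 = 9 and β = 100 − 9 = 91.

α = 9, β = 91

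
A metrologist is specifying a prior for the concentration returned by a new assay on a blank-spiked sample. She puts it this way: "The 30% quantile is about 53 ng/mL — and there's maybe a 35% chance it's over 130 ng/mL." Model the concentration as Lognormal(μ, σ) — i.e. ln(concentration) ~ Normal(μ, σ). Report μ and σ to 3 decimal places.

μ ≈ 4.487, σ ≈ 0.986

If T ~ Lognormal(μ,σ) then ln T ~ Normal(μ,σ), so the p-quantile of ln T is μ + z_p·σ.
ln(53) = 3.97 and ln(130) = 4.868; z_{0.3} = -0.5244, z_{0.65} = 0.3853.
σ = (4.868 − 3.97)/(0.3853 − (-0.5244)) = 0.986.
μ = 3.97 − (-0.5244)·0.986 = 4.487.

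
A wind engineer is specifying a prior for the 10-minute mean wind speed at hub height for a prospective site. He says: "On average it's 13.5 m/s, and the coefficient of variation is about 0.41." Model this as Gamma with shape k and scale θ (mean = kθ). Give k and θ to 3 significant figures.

k ≈ 5.95, θ ≈ 2.27

For Gamma(k, scale θ): mean = kθ, variance = kθ², so CV = 1/√k.
CV = 0.41, hence k = 1/CV² = 5.95.
Then θ = mean/k = 13.5/5.95 = 2.27.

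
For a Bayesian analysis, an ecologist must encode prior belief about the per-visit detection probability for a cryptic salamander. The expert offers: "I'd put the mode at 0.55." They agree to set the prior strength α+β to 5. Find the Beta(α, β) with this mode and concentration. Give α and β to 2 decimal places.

α = 2.65, β = 2.35

For α,β > 1 the Beta mode is (α−1)/(α+β−2). With α+β = 5, the mode is (α−1)/3.
Set (α−1)/3 = 0.55 → α = 1 + 0.55·3 = 2.65.
β = 5 − α = 2.35.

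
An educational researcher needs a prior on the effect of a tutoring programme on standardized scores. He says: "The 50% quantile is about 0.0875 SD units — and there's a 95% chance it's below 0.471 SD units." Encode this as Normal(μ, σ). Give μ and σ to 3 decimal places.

μ = 0.087, σ = 0.233

For Normal(μ,σ), the p-quantile is μ + z_p·σ. Here z_{0.5} = 0, z_{0.95} = 1.645.
So 0.0875 = μ + 0σ and 0.471 = μ + 1.645σ.
Subtracting: σ = (0.471 − 0.0875)/(1.645 − (0)) = 0.233.
Then μ = 0.0875 − (0)·0.233 = 0.087.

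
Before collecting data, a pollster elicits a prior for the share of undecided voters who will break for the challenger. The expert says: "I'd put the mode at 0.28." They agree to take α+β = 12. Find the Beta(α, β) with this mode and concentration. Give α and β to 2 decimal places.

α = 3.80, β = 8.20

For α,β > 1 the Beta mode is (α−1)/(α+β−2). With α+β = 12, the mode is (α−1)/10.
Set (α−1)/10 = 0.28 → α = 1 + 0.28·10 = 3.80.
β = 12 − α = 8.20.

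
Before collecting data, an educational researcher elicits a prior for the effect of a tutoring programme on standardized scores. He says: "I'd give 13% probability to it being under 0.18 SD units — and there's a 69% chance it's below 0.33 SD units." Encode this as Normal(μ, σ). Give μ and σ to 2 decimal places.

The p-quantile of Normal(μ,σ) is μ + z_p·σ, with z_{0.13} = -1.126 and z_{0.69} = 0.4959.
Eliminate σ: μ = (z₂·x₁ − z₁·x₂)/(z₂ − z₁) = (0.4959·0.18 − (-1.126)·0.33)/1.622 = 0.28.
Then σ = (x₂ − x₁)/(z₂ − z₁) = (0.33 − 0.18)/1.622 = 0.09.

μ = 0.28, σ = 0.09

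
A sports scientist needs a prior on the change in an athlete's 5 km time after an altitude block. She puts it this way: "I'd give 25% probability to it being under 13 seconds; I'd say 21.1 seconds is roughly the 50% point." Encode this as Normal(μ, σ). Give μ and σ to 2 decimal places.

The p-quantile of Normal(μ,σ) is μ + z_p·σ, with z_{0.25} = -0.6745 and z_{0.5} = 0.
Eliminate σ: μ = (z₂·x₁ − z₁·x₂)/(z₂ − z₁) = (0·13 − (-0.6745)·21.1)/0.6745 = 21.10.
Then σ = (x₂ − x₁)/(z₂ − z₁) = (21.1 − 13)/0.6745 = 12.01.

μ = 21.10, σ = 12.01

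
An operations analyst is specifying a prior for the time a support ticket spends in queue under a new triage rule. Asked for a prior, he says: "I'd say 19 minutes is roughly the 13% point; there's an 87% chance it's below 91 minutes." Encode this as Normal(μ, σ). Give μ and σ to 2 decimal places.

For Normal(μ,σ), the p-quantile is μ + z_p·σ. Here z_{0.13} = -1.126, z_{0.87} = 1.126.
So 19 = μ − 1.126σ and 91 = μ + 1.126σ.
Subtracting: σ = (91 − 19)/(1.126 − (-1.126)) = 31.96.
Then μ = 19 − (-1.126)·31.96 = 55.00.

μ = 55.00, σ = 31.96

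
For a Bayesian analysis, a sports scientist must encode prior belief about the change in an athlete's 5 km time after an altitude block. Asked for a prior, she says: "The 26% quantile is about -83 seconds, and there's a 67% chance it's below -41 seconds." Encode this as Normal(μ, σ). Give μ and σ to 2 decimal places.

μ = -58.06, σ = 38.77

For Normal(μ,σ), the p-quantile is μ + z_p·σ. Here z_{0.26} = -0.6433, z_{0.67} = 0.4399.
So -83 = μ − 0.6433σ and -41 = μ + 0.4399σ.
Subtracting: σ = (-41 − -83)/(0.4399 − (-0.6433)) = 38.77.
Then μ = -83 − (-0.6433)·38.77 = -58.06.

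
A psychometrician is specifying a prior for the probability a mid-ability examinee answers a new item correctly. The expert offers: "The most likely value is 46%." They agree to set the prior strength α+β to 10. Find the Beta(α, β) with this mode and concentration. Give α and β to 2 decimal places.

For α,β > 1 the Beta mode is (α−1)/(α+β−2). With α+β = 10, the mode is (α−1)/8.
Set (α−1)/8 = 0.46 → α = 1 + 0.46·8 = 4.68.
β = 10 − α = 5.32.

α = 4.68, β = 5.32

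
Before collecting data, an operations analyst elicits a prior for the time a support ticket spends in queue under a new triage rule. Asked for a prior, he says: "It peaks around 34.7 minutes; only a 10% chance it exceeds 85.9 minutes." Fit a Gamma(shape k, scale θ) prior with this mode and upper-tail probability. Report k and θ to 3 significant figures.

Gamma(k,θ) with k>1 has mode (k−1)θ, so θ = 34.7/(k−1).
Need P(X < 85.9) = 0.9 with θ tied to k this way. Start at k = 2, θ = 34.7: P(X<85.9) ≈ 0.708.
Too low — raise k to concentrate. Iterating converges to k ≈ 3.34.
Then θ = 34.7/(3.34−1) ≈ 14.8.

k ≈ 3.34, θ ≈ 14.8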